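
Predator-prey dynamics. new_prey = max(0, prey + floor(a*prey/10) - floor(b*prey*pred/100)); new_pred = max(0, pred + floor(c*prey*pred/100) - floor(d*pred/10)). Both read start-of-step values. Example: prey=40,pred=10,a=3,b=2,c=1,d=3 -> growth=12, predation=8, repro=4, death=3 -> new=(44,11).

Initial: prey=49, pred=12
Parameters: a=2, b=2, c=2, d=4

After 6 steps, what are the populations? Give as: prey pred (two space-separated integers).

Answer: 2 21

Derivation:
Step 1: prey: 49+9-11=47; pred: 12+11-4=19
Step 2: prey: 47+9-17=39; pred: 19+17-7=29
Step 3: prey: 39+7-22=24; pred: 29+22-11=40
Step 4: prey: 24+4-19=9; pred: 40+19-16=43
Step 5: prey: 9+1-7=3; pred: 43+7-17=33
Step 6: prey: 3+0-1=2; pred: 33+1-13=21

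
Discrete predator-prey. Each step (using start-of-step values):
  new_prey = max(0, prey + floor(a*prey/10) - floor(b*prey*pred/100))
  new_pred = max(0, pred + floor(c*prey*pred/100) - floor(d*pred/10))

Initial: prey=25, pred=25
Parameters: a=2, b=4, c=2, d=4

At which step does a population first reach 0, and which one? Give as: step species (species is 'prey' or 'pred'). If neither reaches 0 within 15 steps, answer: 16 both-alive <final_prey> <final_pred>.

Step 1: prey: 25+5-25=5; pred: 25+12-10=27
Step 2: prey: 5+1-5=1; pred: 27+2-10=19
Step 3: prey: 1+0-0=1; pred: 19+0-7=12
Step 4: prey: 1+0-0=1; pred: 12+0-4=8
Step 5: prey: 1+0-0=1; pred: 8+0-3=5
Step 6: prey: 1+0-0=1; pred: 5+0-2=3
Step 7: prey: 1+0-0=1; pred: 3+0-1=2
Step 8: prey: 1+0-0=1; pred: 2+0-0=2
Steps 9-15: state stable at prey=1, pred=2 (no change)
No extinction within 15 steps

Answer: 16 both-alive 1 2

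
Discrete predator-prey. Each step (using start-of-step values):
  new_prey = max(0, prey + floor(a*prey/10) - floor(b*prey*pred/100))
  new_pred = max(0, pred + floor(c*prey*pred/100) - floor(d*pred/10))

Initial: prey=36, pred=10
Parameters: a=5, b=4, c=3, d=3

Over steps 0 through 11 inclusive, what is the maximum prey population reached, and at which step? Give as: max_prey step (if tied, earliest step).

Answer: 40 1

Derivation:
Step 1: prey: 36+18-14=40; pred: 10+10-3=17
Step 2: prey: 40+20-27=33; pred: 17+20-5=32
Step 3: prey: 33+16-42=7; pred: 32+31-9=54
Step 4: prey: 7+3-15=0; pred: 54+11-16=49
Step 5: prey: 0+0-0=0; pred: 49+0-14=35
Step 6: prey: 0+0-0=0; pred: 35+0-10=25
Step 7: prey: 0+0-0=0; pred: 25+0-7=18
Step 8: prey: 0+0-0=0; pred: 18+0-5=13
Step 9: prey: 0+0-0=0; pred: 13+0-3=10
Step 10: prey: 0+0-0=0; pred: 10+0-3=7
Step 11: prey: 0+0-0=0; pred: 7+0-2=5
Max prey = 40 at step 1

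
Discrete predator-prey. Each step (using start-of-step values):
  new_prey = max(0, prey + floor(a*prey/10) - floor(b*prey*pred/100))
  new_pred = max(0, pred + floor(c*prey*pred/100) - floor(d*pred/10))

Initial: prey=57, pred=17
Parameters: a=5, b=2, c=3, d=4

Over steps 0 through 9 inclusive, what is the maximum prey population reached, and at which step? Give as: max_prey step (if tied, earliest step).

Answer: 66 1

Derivation:
Step 1: prey: 57+28-19=66; pred: 17+29-6=40
Step 2: prey: 66+33-52=47; pred: 40+79-16=103
Step 3: prey: 47+23-96=0; pred: 103+145-41=207
Step 4: prey: 0+0-0=0; pred: 207+0-82=125
Step 5: prey: 0+0-0=0; pred: 125+0-50=75
Step 6: prey: 0+0-0=0; pred: 75+0-30=45
Step 7: prey: 0+0-0=0; pred: 45+0-18=27
Step 8: prey: 0+0-0=0; pred: 27+0-10=17
Step 9: prey: 0+0-0=0; pred: 17+0-6=11
Max prey = 66 at step 1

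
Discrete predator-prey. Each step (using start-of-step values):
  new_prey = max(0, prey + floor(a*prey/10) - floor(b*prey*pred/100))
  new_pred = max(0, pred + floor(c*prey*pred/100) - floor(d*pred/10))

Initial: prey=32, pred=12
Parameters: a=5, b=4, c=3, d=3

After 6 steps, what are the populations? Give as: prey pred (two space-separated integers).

Answer: 0 19

Derivation:
Step 1: prey: 32+16-15=33; pred: 12+11-3=20
Step 2: prey: 33+16-26=23; pred: 20+19-6=33
Step 3: prey: 23+11-30=4; pred: 33+22-9=46
Step 4: prey: 4+2-7=0; pred: 46+5-13=38
Step 5: prey: 0+0-0=0; pred: 38+0-11=27
Step 6: prey: 0+0-0=0; pred: 27+0-8=19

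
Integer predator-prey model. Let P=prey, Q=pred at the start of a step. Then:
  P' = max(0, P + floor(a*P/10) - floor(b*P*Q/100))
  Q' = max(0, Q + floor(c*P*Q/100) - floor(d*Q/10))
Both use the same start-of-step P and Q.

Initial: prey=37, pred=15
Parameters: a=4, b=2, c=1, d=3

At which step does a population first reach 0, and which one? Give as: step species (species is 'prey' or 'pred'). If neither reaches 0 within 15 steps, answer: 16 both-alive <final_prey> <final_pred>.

Step 1: prey: 37+14-11=40; pred: 15+5-4=16
Step 2: prey: 40+16-12=44; pred: 16+6-4=18
Step 3: prey: 44+17-15=46; pred: 18+7-5=20
Step 4: prey: 46+18-18=46; pred: 20+9-6=23
Step 5: prey: 46+18-21=43; pred: 23+10-6=27
Step 6: prey: 43+17-23=37; pred: 27+11-8=30
Step 7: prey: 37+14-22=29; pred: 30+11-9=32
Step 8: prey: 29+11-18=22; pred: 32+9-9=32
Step 9: prey: 22+8-14=16; pred: 32+7-9=30
Step 10: prey: 16+6-9=13; pred: 30+4-9=25
Step 11: prey: 13+5-6=12; pred: 25+3-7=21
Step 12: prey: 12+4-5=11; pred: 21+2-6=17
Step 13: prey: 11+4-3=12; pred: 17+1-5=13
Step 14: prey: 12+4-3=13; pred: 13+1-3=11
Step 15: prey: 13+5-2=16; pred: 11+1-3=9
No extinction within 15 steps

Answer: 16 both-alive 16 9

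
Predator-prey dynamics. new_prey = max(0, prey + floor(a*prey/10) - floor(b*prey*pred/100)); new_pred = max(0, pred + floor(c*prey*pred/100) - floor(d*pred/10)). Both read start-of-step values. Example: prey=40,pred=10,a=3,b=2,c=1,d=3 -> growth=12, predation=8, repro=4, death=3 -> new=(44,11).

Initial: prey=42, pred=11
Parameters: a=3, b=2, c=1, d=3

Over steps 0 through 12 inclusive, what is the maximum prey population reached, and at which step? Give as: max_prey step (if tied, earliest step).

Answer: 49 3

Derivation:
Step 1: prey: 42+12-9=45; pred: 11+4-3=12
Step 2: prey: 45+13-10=48; pred: 12+5-3=14
Step 3: prey: 48+14-13=49; pred: 14+6-4=16
Step 4: prey: 49+14-15=48; pred: 16+7-4=19
Step 5: prey: 48+14-18=44; pred: 19+9-5=23
Step 6: prey: 44+13-20=37; pred: 23+10-6=27
Step 7: prey: 37+11-19=29; pred: 27+9-8=28
Step 8: prey: 29+8-16=21; pred: 28+8-8=28
Step 9: prey: 21+6-11=16; pred: 28+5-8=25
Step 10: prey: 16+4-8=12; pred: 25+4-7=22
Step 11: prey: 12+3-5=10; pred: 22+2-6=18
Step 12: prey: 10+3-3=10; pred: 18+1-5=14
Max prey = 49 at step 3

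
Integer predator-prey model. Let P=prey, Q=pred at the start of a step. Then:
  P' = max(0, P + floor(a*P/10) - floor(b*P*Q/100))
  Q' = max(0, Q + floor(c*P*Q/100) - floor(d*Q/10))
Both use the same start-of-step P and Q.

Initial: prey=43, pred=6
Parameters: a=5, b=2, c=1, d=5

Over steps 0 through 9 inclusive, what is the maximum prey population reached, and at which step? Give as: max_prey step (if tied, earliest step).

Step 1: prey: 43+21-5=59; pred: 6+2-3=5
Step 2: prey: 59+29-5=83; pred: 5+2-2=5
Step 3: prey: 83+41-8=116; pred: 5+4-2=7
Step 4: prey: 116+58-16=158; pred: 7+8-3=12
Step 5: prey: 158+79-37=200; pred: 12+18-6=24
Step 6: prey: 200+100-96=204; pred: 24+48-12=60
Step 7: prey: 204+102-244=62; pred: 60+122-30=152
Step 8: prey: 62+31-188=0; pred: 152+94-76=170
Step 9: prey: 0+0-0=0; pred: 170+0-85=85
Max prey = 204 at step 6

Answer: 204 6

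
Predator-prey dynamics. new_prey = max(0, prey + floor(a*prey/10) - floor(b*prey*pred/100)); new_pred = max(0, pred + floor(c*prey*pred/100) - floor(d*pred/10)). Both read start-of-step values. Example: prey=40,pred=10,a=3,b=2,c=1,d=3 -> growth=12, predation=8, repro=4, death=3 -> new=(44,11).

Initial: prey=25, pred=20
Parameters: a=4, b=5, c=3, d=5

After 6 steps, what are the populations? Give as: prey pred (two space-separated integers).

Step 1: prey: 25+10-25=10; pred: 20+15-10=25
Step 2: prey: 10+4-12=2; pred: 25+7-12=20
Step 3: prey: 2+0-2=0; pred: 20+1-10=11
Step 4: prey: 0+0-0=0; pred: 11+0-5=6
Step 5: prey: 0+0-0=0; pred: 6+0-3=3
Step 6: prey: 0+0-0=0; pred: 3+0-1=2

Answer: 0 2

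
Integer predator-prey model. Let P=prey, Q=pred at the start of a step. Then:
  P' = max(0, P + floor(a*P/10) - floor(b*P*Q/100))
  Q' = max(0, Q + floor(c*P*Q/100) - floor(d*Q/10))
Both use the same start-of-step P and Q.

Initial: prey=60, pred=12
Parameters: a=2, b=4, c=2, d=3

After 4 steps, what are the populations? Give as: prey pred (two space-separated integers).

Step 1: prey: 60+12-28=44; pred: 12+14-3=23
Step 2: prey: 44+8-40=12; pred: 23+20-6=37
Step 3: prey: 12+2-17=0; pred: 37+8-11=34
Step 4: prey: 0+0-0=0; pred: 34+0-10=24

Answer: 0 24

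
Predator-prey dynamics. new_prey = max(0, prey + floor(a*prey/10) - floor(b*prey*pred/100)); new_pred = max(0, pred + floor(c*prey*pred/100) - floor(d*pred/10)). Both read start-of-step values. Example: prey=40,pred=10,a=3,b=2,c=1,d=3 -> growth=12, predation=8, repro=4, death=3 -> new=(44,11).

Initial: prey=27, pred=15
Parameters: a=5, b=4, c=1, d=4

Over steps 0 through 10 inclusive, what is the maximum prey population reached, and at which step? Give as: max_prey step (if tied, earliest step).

Step 1: prey: 27+13-16=24; pred: 15+4-6=13
Step 2: prey: 24+12-12=24; pred: 13+3-5=11
Step 3: prey: 24+12-10=26; pred: 11+2-4=9
Step 4: prey: 26+13-9=30; pred: 9+2-3=8
Step 5: prey: 30+15-9=36; pred: 8+2-3=7
Step 6: prey: 36+18-10=44; pred: 7+2-2=7
Step 7: prey: 44+22-12=54; pred: 7+3-2=8
Step 8: prey: 54+27-17=64; pred: 8+4-3=9
Step 9: prey: 64+32-23=73; pred: 9+5-3=11
Step 10: prey: 73+36-32=77; pred: 11+8-4=15
Max prey = 77 at step 10

Answer: 77 10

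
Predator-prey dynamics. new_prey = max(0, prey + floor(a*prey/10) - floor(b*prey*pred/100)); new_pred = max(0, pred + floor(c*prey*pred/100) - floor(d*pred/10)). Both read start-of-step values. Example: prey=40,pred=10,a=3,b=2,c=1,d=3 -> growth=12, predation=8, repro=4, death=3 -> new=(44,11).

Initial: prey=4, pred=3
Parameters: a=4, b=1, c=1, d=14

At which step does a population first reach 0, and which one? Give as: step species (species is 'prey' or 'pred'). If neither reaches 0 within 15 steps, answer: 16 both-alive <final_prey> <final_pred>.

Answer: 1 pred

Derivation:
Step 1: prey: 4+1-0=5; pred: 3+0-4=0
First extinction: pred at step 1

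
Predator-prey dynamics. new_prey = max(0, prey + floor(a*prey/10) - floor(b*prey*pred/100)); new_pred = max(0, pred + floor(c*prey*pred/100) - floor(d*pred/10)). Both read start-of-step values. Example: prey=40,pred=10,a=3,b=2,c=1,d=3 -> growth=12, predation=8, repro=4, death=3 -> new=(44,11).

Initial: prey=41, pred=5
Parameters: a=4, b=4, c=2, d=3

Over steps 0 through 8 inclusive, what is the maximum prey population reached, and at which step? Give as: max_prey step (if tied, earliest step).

Step 1: prey: 41+16-8=49; pred: 5+4-1=8
Step 2: prey: 49+19-15=53; pred: 8+7-2=13
Step 3: prey: 53+21-27=47; pred: 13+13-3=23
Step 4: prey: 47+18-43=22; pred: 23+21-6=38
Step 5: prey: 22+8-33=0; pred: 38+16-11=43
Step 6: prey: 0+0-0=0; pred: 43+0-12=31
Step 7: prey: 0+0-0=0; pred: 31+0-9=22
Step 8: prey: 0+0-0=0; pred: 22+0-6=16
Max prey = 53 at step 2

Answer: 53 2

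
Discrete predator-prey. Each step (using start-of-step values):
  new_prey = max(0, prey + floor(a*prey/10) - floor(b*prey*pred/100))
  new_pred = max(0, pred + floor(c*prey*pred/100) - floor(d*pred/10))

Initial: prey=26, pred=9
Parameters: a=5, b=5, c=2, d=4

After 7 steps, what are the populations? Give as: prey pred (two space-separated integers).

Answer: 10 12

Derivation:
Step 1: prey: 26+13-11=28; pred: 9+4-3=10
Step 2: prey: 28+14-14=28; pred: 10+5-4=11
Step 3: prey: 28+14-15=27; pred: 11+6-4=13
Step 4: prey: 27+13-17=23; pred: 13+7-5=15
Step 5: prey: 23+11-17=17; pred: 15+6-6=15
Step 6: prey: 17+8-12=13; pred: 15+5-6=14
Step 7: prey: 13+6-9=10; pred: 14+3-5=12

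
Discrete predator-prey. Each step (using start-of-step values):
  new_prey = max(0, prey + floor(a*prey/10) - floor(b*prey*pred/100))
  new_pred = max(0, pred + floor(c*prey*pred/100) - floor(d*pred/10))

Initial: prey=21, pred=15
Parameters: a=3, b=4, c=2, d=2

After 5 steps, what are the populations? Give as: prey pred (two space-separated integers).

Step 1: prey: 21+6-12=15; pred: 15+6-3=18
Step 2: prey: 15+4-10=9; pred: 18+5-3=20
Step 3: prey: 9+2-7=4; pred: 20+3-4=19
Step 4: prey: 4+1-3=2; pred: 19+1-3=17
Step 5: prey: 2+0-1=1; pred: 17+0-3=14

Answer: 1 14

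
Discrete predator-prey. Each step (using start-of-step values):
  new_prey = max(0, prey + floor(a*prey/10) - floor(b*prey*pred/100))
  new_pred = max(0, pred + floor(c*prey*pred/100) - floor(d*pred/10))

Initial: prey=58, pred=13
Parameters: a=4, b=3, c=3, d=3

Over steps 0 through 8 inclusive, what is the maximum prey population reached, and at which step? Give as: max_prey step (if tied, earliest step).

Answer: 59 1

Derivation:
Step 1: prey: 58+23-22=59; pred: 13+22-3=32
Step 2: prey: 59+23-56=26; pred: 32+56-9=79
Step 3: prey: 26+10-61=0; pred: 79+61-23=117
Step 4: prey: 0+0-0=0; pred: 117+0-35=82
Step 5: prey: 0+0-0=0; pred: 82+0-24=58
Step 6: prey: 0+0-0=0; pred: 58+0-17=41
Step 7: prey: 0+0-0=0; pred: 41+0-12=29
Step 8: prey: 0+0-0=0; pred: 29+0-8=21
Max prey = 59 at step 1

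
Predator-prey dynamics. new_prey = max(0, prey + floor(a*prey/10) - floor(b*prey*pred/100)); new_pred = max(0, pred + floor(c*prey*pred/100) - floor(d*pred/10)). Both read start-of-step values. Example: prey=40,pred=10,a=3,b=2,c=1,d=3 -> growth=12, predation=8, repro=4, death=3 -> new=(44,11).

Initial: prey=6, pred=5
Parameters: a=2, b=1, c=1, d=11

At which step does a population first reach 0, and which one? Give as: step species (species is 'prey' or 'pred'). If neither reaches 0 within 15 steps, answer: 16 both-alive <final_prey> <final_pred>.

Answer: 1 pred

Derivation:
Step 1: prey: 6+1-0=7; pred: 5+0-5=0
First extinction: pred at step 1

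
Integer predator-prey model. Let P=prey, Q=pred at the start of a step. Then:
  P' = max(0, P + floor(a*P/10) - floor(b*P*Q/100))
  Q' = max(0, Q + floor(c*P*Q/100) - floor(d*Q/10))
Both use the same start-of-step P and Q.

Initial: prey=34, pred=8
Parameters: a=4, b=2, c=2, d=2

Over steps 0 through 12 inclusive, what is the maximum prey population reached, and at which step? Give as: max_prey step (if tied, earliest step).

Answer: 48 2

Derivation:
Step 1: prey: 34+13-5=42; pred: 8+5-1=12
Step 2: prey: 42+16-10=48; pred: 12+10-2=20
Step 3: prey: 48+19-19=48; pred: 20+19-4=35
Step 4: prey: 48+19-33=34; pred: 35+33-7=61
Step 5: prey: 34+13-41=6; pred: 61+41-12=90
Step 6: prey: 6+2-10=0; pred: 90+10-18=82
Step 7: prey: 0+0-0=0; pred: 82+0-16=66
Step 8: prey: 0+0-0=0; pred: 66+0-13=53
Step 9: prey: 0+0-0=0; pred: 53+0-10=43
Step 10: prey: 0+0-0=0; pred: 43+0-8=35
Step 11: prey: 0+0-0=0; pred: 35+0-7=28
Step 12: prey: 0+0-0=0; pred: 28+0-5=23
Max prey = 48 at step 2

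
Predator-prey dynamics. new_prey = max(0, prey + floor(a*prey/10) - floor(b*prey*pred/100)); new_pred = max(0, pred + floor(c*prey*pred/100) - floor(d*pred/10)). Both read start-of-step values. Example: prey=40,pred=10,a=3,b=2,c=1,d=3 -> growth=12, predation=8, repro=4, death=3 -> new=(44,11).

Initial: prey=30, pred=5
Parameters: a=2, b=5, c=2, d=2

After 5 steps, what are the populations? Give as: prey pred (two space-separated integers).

Step 1: prey: 30+6-7=29; pred: 5+3-1=7
Step 2: prey: 29+5-10=24; pred: 7+4-1=10
Step 3: prey: 24+4-12=16; pred: 10+4-2=12
Step 4: prey: 16+3-9=10; pred: 12+3-2=13
Step 5: prey: 10+2-6=6; pred: 13+2-2=13

Answer: 6 13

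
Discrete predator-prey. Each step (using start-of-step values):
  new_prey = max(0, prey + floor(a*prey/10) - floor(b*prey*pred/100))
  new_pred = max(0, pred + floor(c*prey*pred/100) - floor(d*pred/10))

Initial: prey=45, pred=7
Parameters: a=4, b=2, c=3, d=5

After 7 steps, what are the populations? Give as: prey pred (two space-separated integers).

Answer: 0 19

Derivation:
Step 1: prey: 45+18-6=57; pred: 7+9-3=13
Step 2: prey: 57+22-14=65; pred: 13+22-6=29
Step 3: prey: 65+26-37=54; pred: 29+56-14=71
Step 4: prey: 54+21-76=0; pred: 71+115-35=151
Step 5: prey: 0+0-0=0; pred: 151+0-75=76
Step 6: prey: 0+0-0=0; pred: 76+0-38=38
Step 7: prey: 0+0-0=0; pred: 38+0-19=19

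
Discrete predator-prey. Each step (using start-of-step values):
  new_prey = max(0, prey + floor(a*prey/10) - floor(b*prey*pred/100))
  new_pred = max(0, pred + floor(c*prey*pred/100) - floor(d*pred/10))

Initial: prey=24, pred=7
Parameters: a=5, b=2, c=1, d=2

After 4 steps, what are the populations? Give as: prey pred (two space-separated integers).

Step 1: prey: 24+12-3=33; pred: 7+1-1=7
Step 2: prey: 33+16-4=45; pred: 7+2-1=8
Step 3: prey: 45+22-7=60; pred: 8+3-1=10
Step 4: prey: 60+30-12=78; pred: 10+6-2=14

Answer: 78 14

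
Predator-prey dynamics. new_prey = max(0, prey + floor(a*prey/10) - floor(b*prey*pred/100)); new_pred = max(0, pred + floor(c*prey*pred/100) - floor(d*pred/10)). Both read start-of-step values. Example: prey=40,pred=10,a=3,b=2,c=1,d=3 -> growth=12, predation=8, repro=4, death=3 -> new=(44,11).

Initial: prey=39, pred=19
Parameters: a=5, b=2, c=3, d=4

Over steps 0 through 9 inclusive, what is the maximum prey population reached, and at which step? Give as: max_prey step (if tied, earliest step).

Answer: 44 1

Derivation:
Step 1: prey: 39+19-14=44; pred: 19+22-7=34
Step 2: prey: 44+22-29=37; pred: 34+44-13=65
Step 3: prey: 37+18-48=7; pred: 65+72-26=111
Step 4: prey: 7+3-15=0; pred: 111+23-44=90
Step 5: prey: 0+0-0=0; pred: 90+0-36=54
Step 6: prey: 0+0-0=0; pred: 54+0-21=33
Step 7: prey: 0+0-0=0; pred: 33+0-13=20
Step 8: prey: 0+0-0=0; pred: 20+0-8=12
Step 9: prey: 0+0-0=0; pred: 12+0-4=8
Max prey = 44 at step 1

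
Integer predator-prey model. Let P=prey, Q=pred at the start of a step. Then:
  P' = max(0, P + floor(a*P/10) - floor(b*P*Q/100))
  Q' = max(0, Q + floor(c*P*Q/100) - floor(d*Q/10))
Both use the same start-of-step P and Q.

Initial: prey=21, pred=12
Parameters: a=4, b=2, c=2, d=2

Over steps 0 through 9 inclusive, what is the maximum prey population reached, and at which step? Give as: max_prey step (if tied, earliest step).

Step 1: prey: 21+8-5=24; pred: 12+5-2=15
Step 2: prey: 24+9-7=26; pred: 15+7-3=19
Step 3: prey: 26+10-9=27; pred: 19+9-3=25
Step 4: prey: 27+10-13=24; pred: 25+13-5=33
Step 5: prey: 24+9-15=18; pred: 33+15-6=42
Step 6: prey: 18+7-15=10; pred: 42+15-8=49
Step 7: prey: 10+4-9=5; pred: 49+9-9=49
Step 8: prey: 5+2-4=3; pred: 49+4-9=44
Step 9: prey: 3+1-2=2; pred: 44+2-8=38
Max prey = 27 at step 3

Answer: 27 3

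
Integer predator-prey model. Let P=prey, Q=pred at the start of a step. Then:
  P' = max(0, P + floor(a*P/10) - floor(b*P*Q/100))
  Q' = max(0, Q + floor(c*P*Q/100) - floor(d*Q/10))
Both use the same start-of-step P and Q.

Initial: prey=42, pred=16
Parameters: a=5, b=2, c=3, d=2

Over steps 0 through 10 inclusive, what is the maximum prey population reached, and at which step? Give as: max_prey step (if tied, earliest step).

Step 1: prey: 42+21-13=50; pred: 16+20-3=33
Step 2: prey: 50+25-33=42; pred: 33+49-6=76
Step 3: prey: 42+21-63=0; pred: 76+95-15=156
Step 4: prey: 0+0-0=0; pred: 156+0-31=125
Step 5: prey: 0+0-0=0; pred: 125+0-25=100
Step 6: prey: 0+0-0=0; pred: 100+0-20=80
Step 7: prey: 0+0-0=0; pred: 80+0-16=64
Step 8: prey: 0+0-0=0; pred: 64+0-12=52
Step 9: prey: 0+0-0=0; pred: 52+0-10=42
Step 10: prey: 0+0-0=0; pred: 42+0-8=34
Max prey = 50 at step 1

Answer: 50 1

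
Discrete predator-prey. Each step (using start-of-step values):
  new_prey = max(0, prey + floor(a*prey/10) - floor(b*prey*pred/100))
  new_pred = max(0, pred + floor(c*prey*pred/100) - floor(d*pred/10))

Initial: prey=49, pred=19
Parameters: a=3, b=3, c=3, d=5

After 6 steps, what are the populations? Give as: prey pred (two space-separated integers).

Step 1: prey: 49+14-27=36; pred: 19+27-9=37
Step 2: prey: 36+10-39=7; pred: 37+39-18=58
Step 3: prey: 7+2-12=0; pred: 58+12-29=41
Step 4: prey: 0+0-0=0; pred: 41+0-20=21
Step 5: prey: 0+0-0=0; pred: 21+0-10=11
Step 6: prey: 0+0-0=0; pred: 11+0-5=6

Answer: 0 6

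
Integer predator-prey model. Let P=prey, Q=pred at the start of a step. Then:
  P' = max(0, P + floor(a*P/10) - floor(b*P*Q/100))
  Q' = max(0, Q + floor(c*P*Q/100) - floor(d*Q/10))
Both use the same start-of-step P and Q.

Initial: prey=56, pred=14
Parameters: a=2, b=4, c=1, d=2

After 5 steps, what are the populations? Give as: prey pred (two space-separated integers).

Step 1: prey: 56+11-31=36; pred: 14+7-2=19
Step 2: prey: 36+7-27=16; pred: 19+6-3=22
Step 3: prey: 16+3-14=5; pred: 22+3-4=21
Step 4: prey: 5+1-4=2; pred: 21+1-4=18
Step 5: prey: 2+0-1=1; pred: 18+0-3=15

Answer: 1 15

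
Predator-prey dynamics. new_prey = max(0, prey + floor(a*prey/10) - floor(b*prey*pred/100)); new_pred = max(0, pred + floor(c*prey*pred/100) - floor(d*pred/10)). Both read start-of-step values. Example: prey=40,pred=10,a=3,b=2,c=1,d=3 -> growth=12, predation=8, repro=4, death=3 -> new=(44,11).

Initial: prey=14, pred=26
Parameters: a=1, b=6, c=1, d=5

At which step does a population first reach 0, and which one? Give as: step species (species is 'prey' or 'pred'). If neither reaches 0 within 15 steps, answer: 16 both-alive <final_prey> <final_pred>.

Answer: 1 prey

Derivation:
Step 1: prey: 14+1-21=0; pred: 26+3-13=16
First extinction: prey at step 1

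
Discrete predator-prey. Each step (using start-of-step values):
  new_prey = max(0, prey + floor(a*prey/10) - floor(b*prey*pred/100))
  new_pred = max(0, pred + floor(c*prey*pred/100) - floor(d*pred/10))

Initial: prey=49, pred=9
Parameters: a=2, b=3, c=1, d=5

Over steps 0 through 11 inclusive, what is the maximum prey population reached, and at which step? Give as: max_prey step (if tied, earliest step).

Step 1: prey: 49+9-13=45; pred: 9+4-4=9
Step 2: prey: 45+9-12=42; pred: 9+4-4=9
Step 3: prey: 42+8-11=39; pred: 9+3-4=8
Step 4: prey: 39+7-9=37; pred: 8+3-4=7
Step 5: prey: 37+7-7=37; pred: 7+2-3=6
Step 6: prey: 37+7-6=38; pred: 6+2-3=5
Step 7: prey: 38+7-5=40; pred: 5+1-2=4
Step 8: prey: 40+8-4=44; pred: 4+1-2=3
Step 9: prey: 44+8-3=49; pred: 3+1-1=3
Step 10: prey: 49+9-4=54; pred: 3+1-1=3
Step 11: prey: 54+10-4=60; pred: 3+1-1=3
Max prey = 60 at step 11

Answer: 60 11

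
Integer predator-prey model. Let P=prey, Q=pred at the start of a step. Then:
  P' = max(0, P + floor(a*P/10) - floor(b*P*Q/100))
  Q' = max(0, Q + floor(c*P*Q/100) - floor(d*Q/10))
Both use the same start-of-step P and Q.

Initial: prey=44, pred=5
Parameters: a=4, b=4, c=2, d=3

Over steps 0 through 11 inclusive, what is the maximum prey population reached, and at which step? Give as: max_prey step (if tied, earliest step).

Step 1: prey: 44+17-8=53; pred: 5+4-1=8
Step 2: prey: 53+21-16=58; pred: 8+8-2=14
Step 3: prey: 58+23-32=49; pred: 14+16-4=26
Step 4: prey: 49+19-50=18; pred: 26+25-7=44
Step 5: prey: 18+7-31=0; pred: 44+15-13=46
Step 6: prey: 0+0-0=0; pred: 46+0-13=33
Step 7: prey: 0+0-0=0; pred: 33+0-9=24
Step 8: prey: 0+0-0=0; pred: 24+0-7=17
Step 9: prey: 0+0-0=0; pred: 17+0-5=12
Step 10: prey: 0+0-0=0; pred: 12+0-3=9
Step 11: prey: 0+0-0=0; pred: 9+0-2=7
Max prey = 58 at step 2

Answer: 58 2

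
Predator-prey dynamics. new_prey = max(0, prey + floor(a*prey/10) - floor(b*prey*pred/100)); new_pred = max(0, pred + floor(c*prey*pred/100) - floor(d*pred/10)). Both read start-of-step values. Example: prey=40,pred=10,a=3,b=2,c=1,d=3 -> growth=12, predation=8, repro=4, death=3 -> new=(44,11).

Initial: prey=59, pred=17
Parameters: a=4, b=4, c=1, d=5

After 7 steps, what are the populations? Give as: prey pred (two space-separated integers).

Answer: 23 2

Derivation:
Step 1: prey: 59+23-40=42; pred: 17+10-8=19
Step 2: prey: 42+16-31=27; pred: 19+7-9=17
Step 3: prey: 27+10-18=19; pred: 17+4-8=13
Step 4: prey: 19+7-9=17; pred: 13+2-6=9
Step 5: prey: 17+6-6=17; pred: 9+1-4=6
Step 6: prey: 17+6-4=19; pred: 6+1-3=4
Step 7: prey: 19+7-3=23; pred: 4+0-2=2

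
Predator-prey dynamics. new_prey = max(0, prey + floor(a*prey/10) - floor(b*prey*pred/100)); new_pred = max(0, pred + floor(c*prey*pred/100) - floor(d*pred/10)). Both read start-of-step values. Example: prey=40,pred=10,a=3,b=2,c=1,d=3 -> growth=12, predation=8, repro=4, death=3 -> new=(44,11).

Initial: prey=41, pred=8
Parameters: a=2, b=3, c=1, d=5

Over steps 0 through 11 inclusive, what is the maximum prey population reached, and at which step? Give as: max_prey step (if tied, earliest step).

Step 1: prey: 41+8-9=40; pred: 8+3-4=7
Step 2: prey: 40+8-8=40; pred: 7+2-3=6
Step 3: prey: 40+8-7=41; pred: 6+2-3=5
Step 4: prey: 41+8-6=43; pred: 5+2-2=5
Step 5: prey: 43+8-6=45; pred: 5+2-2=5
Step 6: prey: 45+9-6=48; pred: 5+2-2=5
Step 7: prey: 48+9-7=50; pred: 5+2-2=5
Step 8: prey: 50+10-7=53; pred: 5+2-2=5
Step 9: prey: 53+10-7=56; pred: 5+2-2=5
Step 10: prey: 56+11-8=59; pred: 5+2-2=5
Step 11: prey: 59+11-8=62; pred: 5+2-2=5
Max prey = 62 at step 11

Answer: 62 11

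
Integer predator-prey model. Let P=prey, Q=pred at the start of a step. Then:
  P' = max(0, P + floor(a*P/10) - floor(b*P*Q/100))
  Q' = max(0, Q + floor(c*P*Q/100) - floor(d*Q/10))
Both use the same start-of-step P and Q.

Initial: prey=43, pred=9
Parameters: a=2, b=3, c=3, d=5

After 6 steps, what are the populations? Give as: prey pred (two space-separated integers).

Step 1: prey: 43+8-11=40; pred: 9+11-4=16
Step 2: prey: 40+8-19=29; pred: 16+19-8=27
Step 3: prey: 29+5-23=11; pred: 27+23-13=37
Step 4: prey: 11+2-12=1; pred: 37+12-18=31
Step 5: prey: 1+0-0=1; pred: 31+0-15=16
Step 6: prey: 1+0-0=1; pred: 16+0-8=8

Answer: 1 8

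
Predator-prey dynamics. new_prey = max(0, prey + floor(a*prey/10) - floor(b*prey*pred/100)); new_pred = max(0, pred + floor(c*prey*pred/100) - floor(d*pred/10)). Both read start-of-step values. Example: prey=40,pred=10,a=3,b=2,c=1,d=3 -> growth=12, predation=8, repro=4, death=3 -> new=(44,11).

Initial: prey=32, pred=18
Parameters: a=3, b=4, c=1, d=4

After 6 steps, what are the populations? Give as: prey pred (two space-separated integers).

Answer: 13 3

Derivation:
Step 1: prey: 32+9-23=18; pred: 18+5-7=16
Step 2: prey: 18+5-11=12; pred: 16+2-6=12
Step 3: prey: 12+3-5=10; pred: 12+1-4=9
Step 4: prey: 10+3-3=10; pred: 9+0-3=6
Step 5: prey: 10+3-2=11; pred: 6+0-2=4
Step 6: prey: 11+3-1=13; pred: 4+0-1=3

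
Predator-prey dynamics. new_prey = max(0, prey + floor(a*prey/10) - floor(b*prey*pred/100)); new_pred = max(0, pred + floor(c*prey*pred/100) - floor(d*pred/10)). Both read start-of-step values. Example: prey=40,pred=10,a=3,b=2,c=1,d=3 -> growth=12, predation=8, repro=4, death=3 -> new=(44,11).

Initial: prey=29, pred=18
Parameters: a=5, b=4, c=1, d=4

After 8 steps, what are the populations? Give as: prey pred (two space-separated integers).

Step 1: prey: 29+14-20=23; pred: 18+5-7=16
Step 2: prey: 23+11-14=20; pred: 16+3-6=13
Step 3: prey: 20+10-10=20; pred: 13+2-5=10
Step 4: prey: 20+10-8=22; pred: 10+2-4=8
Step 5: prey: 22+11-7=26; pred: 8+1-3=6
Step 6: prey: 26+13-6=33; pred: 6+1-2=5
Step 7: prey: 33+16-6=43; pred: 5+1-2=4
Step 8: prey: 43+21-6=58; pred: 4+1-1=4

Answer: 58 4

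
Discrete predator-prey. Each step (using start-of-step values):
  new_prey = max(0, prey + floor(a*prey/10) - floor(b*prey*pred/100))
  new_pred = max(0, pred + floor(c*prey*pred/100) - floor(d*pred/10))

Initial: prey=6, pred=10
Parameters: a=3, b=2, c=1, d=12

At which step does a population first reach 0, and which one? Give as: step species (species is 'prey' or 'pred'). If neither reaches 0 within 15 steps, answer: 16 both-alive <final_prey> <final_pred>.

Step 1: prey: 6+1-1=6; pred: 10+0-12=0
First extinction: pred at step 1

Answer: 1 pred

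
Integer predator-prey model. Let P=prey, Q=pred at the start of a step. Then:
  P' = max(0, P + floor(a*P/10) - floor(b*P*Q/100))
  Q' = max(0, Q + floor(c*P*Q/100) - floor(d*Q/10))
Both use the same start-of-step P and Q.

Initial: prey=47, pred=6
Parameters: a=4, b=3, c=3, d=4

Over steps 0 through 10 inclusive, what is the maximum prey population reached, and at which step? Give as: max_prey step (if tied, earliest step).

Answer: 59 2

Derivation:
Step 1: prey: 47+18-8=57; pred: 6+8-2=12
Step 2: prey: 57+22-20=59; pred: 12+20-4=28
Step 3: prey: 59+23-49=33; pred: 28+49-11=66
Step 4: prey: 33+13-65=0; pred: 66+65-26=105
Step 5: prey: 0+0-0=0; pred: 105+0-42=63
Step 6: prey: 0+0-0=0; pred: 63+0-25=38
Step 7: prey: 0+0-0=0; pred: 38+0-15=23
Step 8: prey: 0+0-0=0; pred: 23+0-9=14
Step 9: prey: 0+0-0=0; pred: 14+0-5=9
Step 10: prey: 0+0-0=0; pred: 9+0-3=6
Max prey = 59 at step 2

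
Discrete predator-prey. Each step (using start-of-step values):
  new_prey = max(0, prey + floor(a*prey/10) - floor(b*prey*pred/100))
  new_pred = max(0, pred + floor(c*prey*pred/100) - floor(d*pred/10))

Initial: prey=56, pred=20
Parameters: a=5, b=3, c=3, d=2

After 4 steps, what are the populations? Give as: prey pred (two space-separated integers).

Answer: 0 79

Derivation:
Step 1: prey: 56+28-33=51; pred: 20+33-4=49
Step 2: prey: 51+25-74=2; pred: 49+74-9=114
Step 3: prey: 2+1-6=0; pred: 114+6-22=98
Step 4: prey: 0+0-0=0; pred: 98+0-19=79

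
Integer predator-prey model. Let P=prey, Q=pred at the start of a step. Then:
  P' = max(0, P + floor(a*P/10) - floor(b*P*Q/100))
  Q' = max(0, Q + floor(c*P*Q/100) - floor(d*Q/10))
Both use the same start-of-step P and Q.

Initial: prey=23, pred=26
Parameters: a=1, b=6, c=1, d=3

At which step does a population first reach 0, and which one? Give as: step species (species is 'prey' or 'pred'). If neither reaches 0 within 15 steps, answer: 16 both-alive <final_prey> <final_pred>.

Answer: 1 prey

Derivation:
Step 1: prey: 23+2-35=0; pred: 26+5-7=24
First extinction: prey at step 1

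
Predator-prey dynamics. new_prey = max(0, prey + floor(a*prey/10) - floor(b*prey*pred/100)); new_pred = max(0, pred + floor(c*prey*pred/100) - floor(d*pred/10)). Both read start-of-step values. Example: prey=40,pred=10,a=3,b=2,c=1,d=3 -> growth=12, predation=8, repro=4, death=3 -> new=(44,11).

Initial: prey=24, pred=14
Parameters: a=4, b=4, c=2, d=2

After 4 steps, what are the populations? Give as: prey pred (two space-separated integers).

Step 1: prey: 24+9-13=20; pred: 14+6-2=18
Step 2: prey: 20+8-14=14; pred: 18+7-3=22
Step 3: prey: 14+5-12=7; pred: 22+6-4=24
Step 4: prey: 7+2-6=3; pred: 24+3-4=23

Answer: 3 23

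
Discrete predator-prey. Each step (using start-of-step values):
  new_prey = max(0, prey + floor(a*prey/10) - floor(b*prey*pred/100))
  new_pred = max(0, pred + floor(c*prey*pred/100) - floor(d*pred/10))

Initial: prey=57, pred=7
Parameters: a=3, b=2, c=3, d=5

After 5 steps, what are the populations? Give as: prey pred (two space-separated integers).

Step 1: prey: 57+17-7=67; pred: 7+11-3=15
Step 2: prey: 67+20-20=67; pred: 15+30-7=38
Step 3: prey: 67+20-50=37; pred: 38+76-19=95
Step 4: prey: 37+11-70=0; pred: 95+105-47=153
Step 5: prey: 0+0-0=0; pred: 153+0-76=77

Answer: 0 77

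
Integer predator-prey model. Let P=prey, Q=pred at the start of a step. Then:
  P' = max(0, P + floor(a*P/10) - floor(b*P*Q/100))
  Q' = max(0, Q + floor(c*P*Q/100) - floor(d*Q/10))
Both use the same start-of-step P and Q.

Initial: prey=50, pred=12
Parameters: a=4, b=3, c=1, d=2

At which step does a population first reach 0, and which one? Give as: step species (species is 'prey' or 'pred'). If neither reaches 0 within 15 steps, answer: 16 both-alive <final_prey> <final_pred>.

Step 1: prey: 50+20-18=52; pred: 12+6-2=16
Step 2: prey: 52+20-24=48; pred: 16+8-3=21
Step 3: prey: 48+19-30=37; pred: 21+10-4=27
Step 4: prey: 37+14-29=22; pred: 27+9-5=31
Step 5: prey: 22+8-20=10; pred: 31+6-6=31
Step 6: prey: 10+4-9=5; pred: 31+3-6=28
Step 7: prey: 5+2-4=3; pred: 28+1-5=24
Step 8: prey: 3+1-2=2; pred: 24+0-4=20
Step 9: prey: 2+0-1=1; pred: 20+0-4=16
Step 10: prey: 1+0-0=1; pred: 16+0-3=13
Step 11: prey: 1+0-0=1; pred: 13+0-2=11
Step 12: prey: 1+0-0=1; pred: 11+0-2=9
Step 13: prey: 1+0-0=1; pred: 9+0-1=8
Step 14: prey: 1+0-0=1; pred: 8+0-1=7
Step 15: prey: 1+0-0=1; pred: 7+0-1=6
No extinction within 15 steps

Answer: 16 both-alive 1 6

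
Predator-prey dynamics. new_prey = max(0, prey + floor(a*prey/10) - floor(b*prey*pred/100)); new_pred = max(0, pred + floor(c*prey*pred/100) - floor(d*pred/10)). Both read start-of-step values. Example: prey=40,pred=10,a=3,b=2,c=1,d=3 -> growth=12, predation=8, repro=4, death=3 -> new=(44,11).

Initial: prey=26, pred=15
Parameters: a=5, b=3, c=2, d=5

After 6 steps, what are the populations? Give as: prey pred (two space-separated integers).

Step 1: prey: 26+13-11=28; pred: 15+7-7=15
Step 2: prey: 28+14-12=30; pred: 15+8-7=16
Step 3: prey: 30+15-14=31; pred: 16+9-8=17
Step 4: prey: 31+15-15=31; pred: 17+10-8=19
Step 5: prey: 31+15-17=29; pred: 19+11-9=21
Step 6: prey: 29+14-18=25; pred: 21+12-10=23

Answer: 25 23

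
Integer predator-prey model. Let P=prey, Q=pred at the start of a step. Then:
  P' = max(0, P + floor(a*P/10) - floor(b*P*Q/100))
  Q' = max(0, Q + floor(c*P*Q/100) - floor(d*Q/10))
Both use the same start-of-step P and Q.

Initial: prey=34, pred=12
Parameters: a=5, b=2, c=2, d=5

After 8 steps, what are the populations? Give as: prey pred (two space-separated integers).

Answer: 0 21

Derivation:
Step 1: prey: 34+17-8=43; pred: 12+8-6=14
Step 2: prey: 43+21-12=52; pred: 14+12-7=19
Step 3: prey: 52+26-19=59; pred: 19+19-9=29
Step 4: prey: 59+29-34=54; pred: 29+34-14=49
Step 5: prey: 54+27-52=29; pred: 49+52-24=77
Step 6: prey: 29+14-44=0; pred: 77+44-38=83
Step 7: prey: 0+0-0=0; pred: 83+0-41=42
Step 8: prey: 0+0-0=0; pred: 42+0-21=21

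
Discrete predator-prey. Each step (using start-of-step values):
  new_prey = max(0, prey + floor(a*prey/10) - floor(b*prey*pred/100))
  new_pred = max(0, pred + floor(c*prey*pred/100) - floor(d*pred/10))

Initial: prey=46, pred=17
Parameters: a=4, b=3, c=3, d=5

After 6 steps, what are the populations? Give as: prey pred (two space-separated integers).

Answer: 0 8

Derivation:
Step 1: prey: 46+18-23=41; pred: 17+23-8=32
Step 2: prey: 41+16-39=18; pred: 32+39-16=55
Step 3: prey: 18+7-29=0; pred: 55+29-27=57
Step 4: prey: 0+0-0=0; pred: 57+0-28=29
Step 5: prey: 0+0-0=0; pred: 29+0-14=15
Step 6: prey: 0+0-0=0; pred: 15+0-7=8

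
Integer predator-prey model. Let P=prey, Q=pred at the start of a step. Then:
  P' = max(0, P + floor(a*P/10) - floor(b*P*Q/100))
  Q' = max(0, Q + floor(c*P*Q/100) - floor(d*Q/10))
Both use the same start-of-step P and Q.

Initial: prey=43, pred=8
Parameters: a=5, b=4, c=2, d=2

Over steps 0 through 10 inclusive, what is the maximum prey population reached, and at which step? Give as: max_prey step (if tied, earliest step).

Answer: 51 1

Derivation:
Step 1: prey: 43+21-13=51; pred: 8+6-1=13
Step 2: prey: 51+25-26=50; pred: 13+13-2=24
Step 3: prey: 50+25-48=27; pred: 24+24-4=44
Step 4: prey: 27+13-47=0; pred: 44+23-8=59
Step 5: prey: 0+0-0=0; pred: 59+0-11=48
Step 6: prey: 0+0-0=0; pred: 48+0-9=39
Step 7: prey: 0+0-0=0; pred: 39+0-7=32
Step 8: prey: 0+0-0=0; pred: 32+0-6=26
Step 9: prey: 0+0-0=0; pred: 26+0-5=21
Step 10: prey: 0+0-0=0; pred: 21+0-4=17
Max prey = 51 at step 1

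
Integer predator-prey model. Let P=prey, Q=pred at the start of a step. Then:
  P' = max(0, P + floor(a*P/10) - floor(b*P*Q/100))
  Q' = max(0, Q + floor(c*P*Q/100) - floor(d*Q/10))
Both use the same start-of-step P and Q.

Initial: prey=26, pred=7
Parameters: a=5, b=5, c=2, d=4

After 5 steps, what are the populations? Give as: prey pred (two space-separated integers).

Answer: 26 18

Derivation:
Step 1: prey: 26+13-9=30; pred: 7+3-2=8
Step 2: prey: 30+15-12=33; pred: 8+4-3=9
Step 3: prey: 33+16-14=35; pred: 9+5-3=11
Step 4: prey: 35+17-19=33; pred: 11+7-4=14
Step 5: prey: 33+16-23=26; pred: 14+9-5=18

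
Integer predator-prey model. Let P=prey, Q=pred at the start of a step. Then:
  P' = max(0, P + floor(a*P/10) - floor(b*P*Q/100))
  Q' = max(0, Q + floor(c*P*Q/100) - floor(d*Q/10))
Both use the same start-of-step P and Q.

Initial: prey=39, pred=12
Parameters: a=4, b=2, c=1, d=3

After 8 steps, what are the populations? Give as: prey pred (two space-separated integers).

Step 1: prey: 39+15-9=45; pred: 12+4-3=13
Step 2: prey: 45+18-11=52; pred: 13+5-3=15
Step 3: prey: 52+20-15=57; pred: 15+7-4=18
Step 4: prey: 57+22-20=59; pred: 18+10-5=23
Step 5: prey: 59+23-27=55; pred: 23+13-6=30
Step 6: prey: 55+22-33=44; pred: 30+16-9=37
Step 7: prey: 44+17-32=29; pred: 37+16-11=42
Step 8: prey: 29+11-24=16; pred: 42+12-12=42

Answer: 16 42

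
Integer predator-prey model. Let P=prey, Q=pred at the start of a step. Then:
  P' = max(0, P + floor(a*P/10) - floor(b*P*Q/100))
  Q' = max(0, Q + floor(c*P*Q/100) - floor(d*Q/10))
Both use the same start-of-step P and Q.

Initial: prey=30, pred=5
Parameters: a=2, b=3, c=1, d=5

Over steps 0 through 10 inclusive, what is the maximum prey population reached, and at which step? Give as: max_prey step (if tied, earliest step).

Step 1: prey: 30+6-4=32; pred: 5+1-2=4
Step 2: prey: 32+6-3=35; pred: 4+1-2=3
Step 3: prey: 35+7-3=39; pred: 3+1-1=3
Step 4: prey: 39+7-3=43; pred: 3+1-1=3
Step 5: prey: 43+8-3=48; pred: 3+1-1=3
Step 6: prey: 48+9-4=53; pred: 3+1-1=3
Step 7: prey: 53+10-4=59; pred: 3+1-1=3
Step 8: prey: 59+11-5=65; pred: 3+1-1=3
Step 9: prey: 65+13-5=73; pred: 3+1-1=3
Step 10: prey: 73+14-6=81; pred: 3+2-1=4
Max prey = 81 at step 10

Answer: 81 10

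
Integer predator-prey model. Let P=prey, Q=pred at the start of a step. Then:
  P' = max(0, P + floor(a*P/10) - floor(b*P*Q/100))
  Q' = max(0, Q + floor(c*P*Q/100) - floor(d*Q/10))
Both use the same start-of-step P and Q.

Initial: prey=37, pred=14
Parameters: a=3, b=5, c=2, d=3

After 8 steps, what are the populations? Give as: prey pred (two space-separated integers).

Step 1: prey: 37+11-25=23; pred: 14+10-4=20
Step 2: prey: 23+6-23=6; pred: 20+9-6=23
Step 3: prey: 6+1-6=1; pred: 23+2-6=19
Step 4: prey: 1+0-0=1; pred: 19+0-5=14
Step 5: prey: 1+0-0=1; pred: 14+0-4=10
Step 6: prey: 1+0-0=1; pred: 10+0-3=7
Step 7: prey: 1+0-0=1; pred: 7+0-2=5
Step 8: prey: 1+0-0=1; pred: 5+0-1=4

Answer: 1 4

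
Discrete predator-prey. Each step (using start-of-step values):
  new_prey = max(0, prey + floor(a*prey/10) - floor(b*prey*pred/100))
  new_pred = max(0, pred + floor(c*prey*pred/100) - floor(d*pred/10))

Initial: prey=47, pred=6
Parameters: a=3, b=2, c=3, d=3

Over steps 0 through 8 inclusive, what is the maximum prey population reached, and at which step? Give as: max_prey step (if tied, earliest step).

Step 1: prey: 47+14-5=56; pred: 6+8-1=13
Step 2: prey: 56+16-14=58; pred: 13+21-3=31
Step 3: prey: 58+17-35=40; pred: 31+53-9=75
Step 4: prey: 40+12-60=0; pred: 75+90-22=143
Step 5: prey: 0+0-0=0; pred: 143+0-42=101
Step 6: prey: 0+0-0=0; pred: 101+0-30=71
Step 7: prey: 0+0-0=0; pred: 71+0-21=50
Step 8: prey: 0+0-0=0; pred: 50+0-15=35
Max prey = 58 at step 2

Answer: 58 2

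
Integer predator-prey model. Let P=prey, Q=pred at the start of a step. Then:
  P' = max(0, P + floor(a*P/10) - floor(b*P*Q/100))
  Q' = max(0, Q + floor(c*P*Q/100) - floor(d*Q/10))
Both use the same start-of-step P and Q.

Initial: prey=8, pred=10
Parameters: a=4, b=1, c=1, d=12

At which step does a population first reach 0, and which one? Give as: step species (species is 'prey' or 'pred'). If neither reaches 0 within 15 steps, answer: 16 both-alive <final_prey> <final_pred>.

Step 1: prey: 8+3-0=11; pred: 10+0-12=0
First extinction: pred at step 1

Answer: 1 pred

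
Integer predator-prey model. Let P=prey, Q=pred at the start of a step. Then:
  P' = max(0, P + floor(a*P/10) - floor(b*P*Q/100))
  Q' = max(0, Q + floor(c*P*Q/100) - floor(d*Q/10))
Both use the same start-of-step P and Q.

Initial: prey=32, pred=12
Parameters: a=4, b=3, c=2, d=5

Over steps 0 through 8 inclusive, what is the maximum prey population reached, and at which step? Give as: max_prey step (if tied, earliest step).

Answer: 34 2

Derivation:
Step 1: prey: 32+12-11=33; pred: 12+7-6=13
Step 2: prey: 33+13-12=34; pred: 13+8-6=15
Step 3: prey: 34+13-15=32; pred: 15+10-7=18
Step 4: prey: 32+12-17=27; pred: 18+11-9=20
Step 5: prey: 27+10-16=21; pred: 20+10-10=20
Step 6: prey: 21+8-12=17; pred: 20+8-10=18
Step 7: prey: 17+6-9=14; pred: 18+6-9=15
Step 8: prey: 14+5-6=13; pred: 15+4-7=12
Max prey = 34 at step 2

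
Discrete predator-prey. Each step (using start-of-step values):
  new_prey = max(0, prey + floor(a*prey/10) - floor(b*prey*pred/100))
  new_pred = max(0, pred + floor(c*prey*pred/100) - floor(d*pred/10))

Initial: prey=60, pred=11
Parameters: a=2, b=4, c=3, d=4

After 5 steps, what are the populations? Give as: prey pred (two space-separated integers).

Step 1: prey: 60+12-26=46; pred: 11+19-4=26
Step 2: prey: 46+9-47=8; pred: 26+35-10=51
Step 3: prey: 8+1-16=0; pred: 51+12-20=43
Step 4: prey: 0+0-0=0; pred: 43+0-17=26
Step 5: prey: 0+0-0=0; pred: 26+0-10=16

Answer: 0 16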